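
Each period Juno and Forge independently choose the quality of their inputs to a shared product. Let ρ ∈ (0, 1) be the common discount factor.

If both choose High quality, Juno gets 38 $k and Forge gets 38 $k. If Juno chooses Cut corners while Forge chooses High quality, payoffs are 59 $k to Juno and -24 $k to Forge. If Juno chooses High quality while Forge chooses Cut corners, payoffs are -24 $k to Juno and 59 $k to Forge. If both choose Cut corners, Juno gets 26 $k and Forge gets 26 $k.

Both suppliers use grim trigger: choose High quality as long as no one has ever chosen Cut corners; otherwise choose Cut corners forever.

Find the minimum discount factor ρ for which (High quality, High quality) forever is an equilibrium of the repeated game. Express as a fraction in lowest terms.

Under grim trigger the critical discount factor is (T−C)/(T−P) with T = 59, C = 38, P = 26.
ρ* = (59−38)/(59−26) = 21/33 = 7/11.

7/11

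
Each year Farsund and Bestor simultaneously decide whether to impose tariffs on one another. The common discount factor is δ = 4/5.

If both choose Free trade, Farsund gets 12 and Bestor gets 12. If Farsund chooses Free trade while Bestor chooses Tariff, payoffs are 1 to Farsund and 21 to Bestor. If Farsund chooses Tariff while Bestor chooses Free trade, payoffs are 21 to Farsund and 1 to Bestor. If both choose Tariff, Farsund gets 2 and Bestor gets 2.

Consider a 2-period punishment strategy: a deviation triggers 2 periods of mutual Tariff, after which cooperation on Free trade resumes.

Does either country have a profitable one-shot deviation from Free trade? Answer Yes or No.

No

A one-shot deviation gives 21 now, then 2 for 2 periods, then back to 12.
Gain from deviating: (21−12) today; loss: (12−2) in each of the next 2 periods.
No-deviation condition: (12−2)(δ+…+δ^2) ≥ 21−12, i.e. δ+…+δ^2 ≥ 9/10.
At δ = 4/5: δ+…+δ^2 = 1.4400 ≥ 0.9000.
So cooperation is sustainable.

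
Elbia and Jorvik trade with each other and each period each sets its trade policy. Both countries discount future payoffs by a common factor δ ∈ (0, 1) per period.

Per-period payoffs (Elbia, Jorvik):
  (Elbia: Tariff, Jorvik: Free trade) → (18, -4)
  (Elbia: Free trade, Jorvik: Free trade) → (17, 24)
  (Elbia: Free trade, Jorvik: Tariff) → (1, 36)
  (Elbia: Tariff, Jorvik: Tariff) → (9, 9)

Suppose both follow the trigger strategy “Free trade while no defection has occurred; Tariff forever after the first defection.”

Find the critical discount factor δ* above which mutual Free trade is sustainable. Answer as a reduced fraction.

4/9

Elbia's threshold: (18−17)/(18−9) = 1/9.
Jorvik's threshold: (36−24)/(36−9) = 4/9.
1/9 < 4/9, so Jorvik binds and δ* = 4/9.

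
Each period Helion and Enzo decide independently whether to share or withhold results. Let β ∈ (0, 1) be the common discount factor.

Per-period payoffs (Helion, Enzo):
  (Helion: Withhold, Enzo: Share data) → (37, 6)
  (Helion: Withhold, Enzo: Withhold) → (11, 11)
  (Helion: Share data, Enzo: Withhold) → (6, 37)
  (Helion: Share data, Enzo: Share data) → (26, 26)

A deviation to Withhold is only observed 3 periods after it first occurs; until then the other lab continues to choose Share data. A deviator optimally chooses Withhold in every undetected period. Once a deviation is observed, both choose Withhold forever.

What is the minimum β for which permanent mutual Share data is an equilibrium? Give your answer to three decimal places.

0.751

A deviator earns 37 for 3 periods, then 11 forever; cooperating earns 26 forever. Multiplying the IC by (1−β):
26 ≥ 37(1−β^3) + 11β^3, so 26·β^3 ≥ 11 and β^3 ≥ 11/26.
β ≥ (11/26)^(1/3) ≈ 0.751.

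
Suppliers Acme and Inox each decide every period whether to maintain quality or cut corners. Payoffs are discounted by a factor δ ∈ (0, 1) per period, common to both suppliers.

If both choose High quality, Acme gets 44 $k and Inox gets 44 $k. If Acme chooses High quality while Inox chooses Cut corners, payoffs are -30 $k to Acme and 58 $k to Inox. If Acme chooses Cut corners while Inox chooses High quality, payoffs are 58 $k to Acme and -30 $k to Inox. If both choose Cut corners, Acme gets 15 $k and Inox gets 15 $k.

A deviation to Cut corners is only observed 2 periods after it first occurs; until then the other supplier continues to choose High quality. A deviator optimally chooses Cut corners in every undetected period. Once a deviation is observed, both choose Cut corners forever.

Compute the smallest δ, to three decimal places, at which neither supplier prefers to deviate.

Deviating for the 2 undetected periods gains 58−44 = 14 per period over cooperation, then loses 44−15 = 29 per period forever once punishment starts.
Gain: 14(1 + δ + … + δ^1); loss: 29·δ^2/(1−δ).
No profitable deviation ⇔ 14(1−δ^2) ≤ 29·δ^2, i.e. δ^2 ≥ 14/(14+29) = 14/43.
Hence δ ≥ (14/43)^(1/2) ≈ 0.571.

0.571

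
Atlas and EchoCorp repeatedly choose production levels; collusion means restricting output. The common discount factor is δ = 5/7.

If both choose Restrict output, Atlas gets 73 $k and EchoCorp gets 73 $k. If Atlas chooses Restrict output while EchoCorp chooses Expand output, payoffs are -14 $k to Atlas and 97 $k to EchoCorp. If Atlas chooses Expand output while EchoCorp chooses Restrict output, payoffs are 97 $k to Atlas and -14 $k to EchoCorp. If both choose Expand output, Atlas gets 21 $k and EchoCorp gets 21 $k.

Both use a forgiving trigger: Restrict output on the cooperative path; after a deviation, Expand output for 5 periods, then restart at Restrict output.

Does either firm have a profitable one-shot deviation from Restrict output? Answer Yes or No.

Comparing payoff streams over the 6 periods until play realigns: cooperate → 73(1+δ+…+δ^5); deviate → 97 + 21(δ+…+δ^5).
Cooperation is sustained iff (73−21)(δ+…+δ^5) ≥ 97−73.
δ+…+δ^5 = 5/7·(1−(5/7)^5)/(1−5/7) = 2.0352, and (97−73)/(73−21) = 0.4615.
2.0352 ≥ 0.4615, so cooperation is sustainable.

No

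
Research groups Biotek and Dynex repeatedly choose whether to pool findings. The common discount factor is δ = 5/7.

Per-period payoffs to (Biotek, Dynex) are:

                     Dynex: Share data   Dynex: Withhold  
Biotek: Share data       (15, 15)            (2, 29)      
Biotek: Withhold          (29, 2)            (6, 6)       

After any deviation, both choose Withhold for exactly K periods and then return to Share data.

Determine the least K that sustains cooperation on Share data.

No profitable deviation requires (15−6)(δ+…+δ^K) ≥ 29−15, i.e. δ+…+δ^K ≥ 14/9 ≈ 1.5556.
With δ = 5/7, the partial sums are K=1: 0.7143, K=2: 1.2245, K=3: 1.5889.
K = 3 is the first length at which the sum reaches 1.5556.

3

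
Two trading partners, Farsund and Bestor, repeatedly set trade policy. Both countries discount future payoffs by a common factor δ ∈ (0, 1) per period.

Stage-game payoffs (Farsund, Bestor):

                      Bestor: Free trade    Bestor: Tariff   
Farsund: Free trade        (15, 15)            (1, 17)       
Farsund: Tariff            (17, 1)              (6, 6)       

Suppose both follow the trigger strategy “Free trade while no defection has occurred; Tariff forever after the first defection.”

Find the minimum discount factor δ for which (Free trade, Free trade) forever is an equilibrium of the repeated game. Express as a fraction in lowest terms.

2/11

Under grim trigger the critical discount factor is (T−C)/(T−P) with T = 17, C = 15, P = 6.
δ* = (17−15)/(17−6) = 2/11.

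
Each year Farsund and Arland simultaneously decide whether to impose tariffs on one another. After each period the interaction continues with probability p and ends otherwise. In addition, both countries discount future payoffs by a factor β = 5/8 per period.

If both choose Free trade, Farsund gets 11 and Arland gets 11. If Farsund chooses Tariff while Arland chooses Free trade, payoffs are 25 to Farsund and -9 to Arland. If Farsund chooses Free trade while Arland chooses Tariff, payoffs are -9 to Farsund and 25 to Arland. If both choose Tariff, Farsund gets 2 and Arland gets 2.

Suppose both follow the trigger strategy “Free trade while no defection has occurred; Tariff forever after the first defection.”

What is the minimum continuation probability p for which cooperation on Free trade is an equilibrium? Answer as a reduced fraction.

112/115

Expected continuation weight on next period's payoff is β·p = 5/8·p, which plays the role of the discount factor.
Cooperation requires 5/8·p ≥ (25−11)/(25−2) = 14/23, hence p ≥ 112/115.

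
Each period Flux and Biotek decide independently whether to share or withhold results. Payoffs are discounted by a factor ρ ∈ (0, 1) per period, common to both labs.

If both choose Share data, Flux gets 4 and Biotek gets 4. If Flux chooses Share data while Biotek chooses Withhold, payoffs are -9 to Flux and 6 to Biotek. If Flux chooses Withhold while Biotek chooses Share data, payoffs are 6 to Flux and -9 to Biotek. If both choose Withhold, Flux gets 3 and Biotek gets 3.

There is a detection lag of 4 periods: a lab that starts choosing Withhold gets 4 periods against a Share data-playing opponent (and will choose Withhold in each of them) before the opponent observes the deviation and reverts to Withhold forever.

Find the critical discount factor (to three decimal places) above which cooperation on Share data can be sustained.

The best deviation is to choose Withhold for all 4 undetected periods, earning 6 each, then 3 forever once detected.
Deviation value: 6(1−ρ^4)/(1−ρ) + 3ρ^4/(1−ρ); cooperation value: 4/(1−ρ).
IC: 4 ≥ 6(1−ρ^4) + 3ρ^4 = 6 − 3ρ^4.
So ρ^4 ≥ 2/3, giving ρ ≥ (2/3)^(1/4) ≈ 0.904.

0.904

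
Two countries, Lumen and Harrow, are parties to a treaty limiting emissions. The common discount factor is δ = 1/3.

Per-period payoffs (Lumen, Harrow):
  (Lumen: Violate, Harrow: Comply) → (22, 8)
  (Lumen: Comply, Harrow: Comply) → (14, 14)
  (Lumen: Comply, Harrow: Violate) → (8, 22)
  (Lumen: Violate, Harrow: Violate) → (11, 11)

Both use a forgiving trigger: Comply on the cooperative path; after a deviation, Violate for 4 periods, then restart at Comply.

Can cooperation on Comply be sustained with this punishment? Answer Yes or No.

No

A one-shot deviation gives 22 now, then 11 for 4 periods, then back to 14.
Gain from deviating: (22−14) today; loss: (14−11) in each of the next 4 periods.
No-deviation condition: (14−11)(δ+…+δ^4) ≥ 22−14, i.e. δ+…+δ^4 ≥ 8/3.
At δ = 1/3: δ+…+δ^4 = 0.4938 < 2.6667.
So cooperation is not sustainable.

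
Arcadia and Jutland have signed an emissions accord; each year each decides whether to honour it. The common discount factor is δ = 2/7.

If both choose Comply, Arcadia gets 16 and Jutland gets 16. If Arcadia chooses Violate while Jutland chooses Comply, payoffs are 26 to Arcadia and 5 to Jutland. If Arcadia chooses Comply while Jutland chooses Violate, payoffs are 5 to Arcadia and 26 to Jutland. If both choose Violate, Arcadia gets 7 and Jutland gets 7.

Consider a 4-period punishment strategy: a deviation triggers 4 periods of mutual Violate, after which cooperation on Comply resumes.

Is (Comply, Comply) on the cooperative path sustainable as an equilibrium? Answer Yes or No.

No

IC: δ+…+δ^4 ≥ (26−16)/(16−7) = 10/9.
At δ = 2/7: partial sum = 0.3973 < 1.1111. Cooperation not sustainable.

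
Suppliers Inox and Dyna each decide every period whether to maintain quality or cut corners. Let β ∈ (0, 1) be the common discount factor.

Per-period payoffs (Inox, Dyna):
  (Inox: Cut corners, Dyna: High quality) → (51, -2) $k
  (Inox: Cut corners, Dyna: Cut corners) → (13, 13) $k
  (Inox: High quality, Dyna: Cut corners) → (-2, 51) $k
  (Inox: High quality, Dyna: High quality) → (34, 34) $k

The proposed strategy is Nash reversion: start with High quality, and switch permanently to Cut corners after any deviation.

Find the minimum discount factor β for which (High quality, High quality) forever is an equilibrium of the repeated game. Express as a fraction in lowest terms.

17/38

Cooperation forever yields 34 each period: 34/(1−β).
Deviating yields 51 once, then 13 forever: 51 + 13β/(1−β).
No profitable deviation requires 34/(1−β) ≥ 51 + 13β/(1−β).
Multiplying by (1−β): 34 ≥ 51(1−β) + 13β = 51 − 38β.
So 38β ≥ 17, i.e. β ≥ 17/38.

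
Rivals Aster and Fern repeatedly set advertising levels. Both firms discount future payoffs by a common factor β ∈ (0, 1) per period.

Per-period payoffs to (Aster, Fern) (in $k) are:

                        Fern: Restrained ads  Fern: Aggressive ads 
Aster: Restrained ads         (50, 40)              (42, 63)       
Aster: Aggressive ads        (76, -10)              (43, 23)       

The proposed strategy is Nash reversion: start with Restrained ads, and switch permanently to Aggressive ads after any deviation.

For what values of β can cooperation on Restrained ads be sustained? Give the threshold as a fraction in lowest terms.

26/33

For Aster: deviation gain 76−50 = 26, per-period punishment loss 50−43 = 7. IC gives β ≥ 26/33.
For Fern: gain 23, loss 17 per period, so β ≥ 23/40.
The tighter constraint is Aster's, so cooperation needs β ≥ 26/33.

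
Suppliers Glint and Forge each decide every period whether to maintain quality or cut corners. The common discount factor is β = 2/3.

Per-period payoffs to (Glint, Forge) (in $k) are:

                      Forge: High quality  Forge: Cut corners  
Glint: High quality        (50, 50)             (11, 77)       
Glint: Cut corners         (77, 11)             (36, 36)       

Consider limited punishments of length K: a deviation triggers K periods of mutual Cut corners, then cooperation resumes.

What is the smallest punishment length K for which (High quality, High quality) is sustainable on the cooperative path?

Need Σ_{k=1}^{K} β^k ≥ (77−50)/(50−36) = 1.9286 at β = 2/3.
At K = 8 the sum is 1.9220 < 1.9286; at K = 9 it is 1.9480 ≥ 1.9286.
So the minimum punishment length is K = 9.

9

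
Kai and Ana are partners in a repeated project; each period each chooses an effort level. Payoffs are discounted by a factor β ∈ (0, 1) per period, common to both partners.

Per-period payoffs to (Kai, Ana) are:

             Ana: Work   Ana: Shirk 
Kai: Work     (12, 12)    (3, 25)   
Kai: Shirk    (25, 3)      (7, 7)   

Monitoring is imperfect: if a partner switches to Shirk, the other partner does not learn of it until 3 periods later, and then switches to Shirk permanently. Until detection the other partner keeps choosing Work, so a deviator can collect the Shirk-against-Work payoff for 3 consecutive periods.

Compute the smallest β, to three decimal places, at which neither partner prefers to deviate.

Deviating for the 3 undetected periods gains 25−12 = 13 per period over cooperation, then loses 12−7 = 5 per period forever once punishment starts.
Gain: 13(1 + β + … + β^2); loss: 5·β^3/(1−β).
No profitable deviation ⇔ 13(1−β^3) ≤ 5·β^3, i.e. β^3 ≥ 13/(13+5) = 13/18.
Hence β ≥ (13/18)^(1/3) ≈ 0.897.

0.897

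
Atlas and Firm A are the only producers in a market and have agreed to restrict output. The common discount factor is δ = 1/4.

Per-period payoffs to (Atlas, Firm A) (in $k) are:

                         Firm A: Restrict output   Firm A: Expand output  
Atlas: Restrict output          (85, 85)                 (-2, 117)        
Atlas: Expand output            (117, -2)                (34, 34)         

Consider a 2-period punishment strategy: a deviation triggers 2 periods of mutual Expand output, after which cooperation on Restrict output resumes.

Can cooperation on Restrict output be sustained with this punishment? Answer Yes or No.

Comparing payoff streams over the 3 periods until play realigns: cooperate → 85(1+δ+…+δ^2); deviate → 117 + 34(δ+…+δ^2).
Cooperation is sustained iff (85−34)(δ+…+δ^2) ≥ 117−85.
δ+…+δ^2 = 1/4·(1−(1/4)^2)/(1−1/4) = 0.3125, and (117−85)/(85−34) = 0.6275.
0.3125 < 0.6275, so cooperation is not sustainable.

No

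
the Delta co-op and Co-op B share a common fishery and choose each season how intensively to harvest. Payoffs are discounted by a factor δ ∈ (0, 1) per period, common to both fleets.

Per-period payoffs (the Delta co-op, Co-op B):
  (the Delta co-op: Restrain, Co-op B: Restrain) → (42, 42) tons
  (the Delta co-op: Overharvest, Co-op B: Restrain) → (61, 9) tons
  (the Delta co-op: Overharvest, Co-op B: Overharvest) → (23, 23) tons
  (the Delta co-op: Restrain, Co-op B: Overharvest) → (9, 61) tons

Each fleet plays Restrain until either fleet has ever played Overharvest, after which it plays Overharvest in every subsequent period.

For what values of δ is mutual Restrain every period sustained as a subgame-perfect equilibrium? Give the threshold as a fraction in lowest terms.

One-period gain from deviating is 61 − 42 = 19. The loss is 42 − 23 = 19 in every subsequent period, with present value 19·δ/(1−δ).
Deviation is unprofitable when 19·δ/(1−δ) ≥ 19, i.e. δ/(1−δ) ≥ 1.
Equivalently δ ≥ 19/(19+19) = 1/2.

1/2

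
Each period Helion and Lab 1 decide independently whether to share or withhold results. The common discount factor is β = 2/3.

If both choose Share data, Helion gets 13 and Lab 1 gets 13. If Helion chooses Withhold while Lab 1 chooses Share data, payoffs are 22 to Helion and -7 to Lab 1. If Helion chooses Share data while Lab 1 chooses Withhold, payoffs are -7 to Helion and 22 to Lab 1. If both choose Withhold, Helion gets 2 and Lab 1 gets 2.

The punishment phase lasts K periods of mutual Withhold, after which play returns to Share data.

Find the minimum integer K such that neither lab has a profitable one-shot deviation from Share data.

Need Σ_{k=1}^{K} β^k ≥ (22−13)/(13−2) = 0.8182 at β = 2/3.
At K = 1 the sum is 0.6667 < 0.8182; at K = 2 it is 1.1111 ≥ 0.8182.
So the minimum punishment length is K = 2.

2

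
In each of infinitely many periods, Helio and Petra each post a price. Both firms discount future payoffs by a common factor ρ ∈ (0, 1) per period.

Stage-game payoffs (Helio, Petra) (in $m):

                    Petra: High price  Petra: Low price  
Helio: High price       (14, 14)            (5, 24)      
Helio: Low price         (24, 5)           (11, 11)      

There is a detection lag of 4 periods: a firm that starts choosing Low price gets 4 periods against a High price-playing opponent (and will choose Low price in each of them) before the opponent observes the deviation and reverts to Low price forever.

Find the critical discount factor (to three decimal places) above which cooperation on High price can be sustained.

Deviating for the 4 undetected periods gains 24−14 = 10 per period over cooperation, then loses 14−11 = 3 per period forever once punishment starts.
Gain: 10(1 + ρ + … + ρ^3); loss: 3·ρ^4/(1−ρ).
No profitable deviation ⇔ 10(1−ρ^4) ≤ 3·ρ^4, i.e. ρ^4 ≥ 10/(10+3) = 10/13.
Hence ρ ≥ (10/13)^(1/4) ≈ 0.937.

0.937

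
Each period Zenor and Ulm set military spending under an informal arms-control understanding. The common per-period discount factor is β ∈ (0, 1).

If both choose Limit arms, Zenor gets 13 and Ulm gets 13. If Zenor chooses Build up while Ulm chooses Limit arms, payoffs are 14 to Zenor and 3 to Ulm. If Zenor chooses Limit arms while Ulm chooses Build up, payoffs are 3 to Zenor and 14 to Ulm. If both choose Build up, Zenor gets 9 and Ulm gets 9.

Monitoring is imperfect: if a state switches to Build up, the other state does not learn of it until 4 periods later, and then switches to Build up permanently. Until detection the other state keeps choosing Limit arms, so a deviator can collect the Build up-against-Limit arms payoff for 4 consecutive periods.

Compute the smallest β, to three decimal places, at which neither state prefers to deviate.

A deviator earns 14 for 4 periods, then 9 forever; cooperating earns 13 forever. Multiplying the IC by (1−β):
13 ≥ 14(1−β^4) + 9β^4, so 5·β^4 ≥ 1 and β^4 ≥ 1/5.
β ≥ (1/5)^(1/4) ≈ 0.669.

0.669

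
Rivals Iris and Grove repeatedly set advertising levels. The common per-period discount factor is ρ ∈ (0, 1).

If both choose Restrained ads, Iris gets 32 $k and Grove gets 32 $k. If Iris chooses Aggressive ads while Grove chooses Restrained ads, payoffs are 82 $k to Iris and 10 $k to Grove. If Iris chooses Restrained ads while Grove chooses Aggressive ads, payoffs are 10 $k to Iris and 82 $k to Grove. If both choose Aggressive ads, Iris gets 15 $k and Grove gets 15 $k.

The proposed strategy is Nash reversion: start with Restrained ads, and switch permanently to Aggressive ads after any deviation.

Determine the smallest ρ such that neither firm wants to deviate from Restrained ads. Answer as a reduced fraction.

Under grim trigger the critical discount factor is (T−C)/(T−P) with T = 82, C = 32, P = 15.
ρ* = (82−32)/(82−15) = 50/67.

50/67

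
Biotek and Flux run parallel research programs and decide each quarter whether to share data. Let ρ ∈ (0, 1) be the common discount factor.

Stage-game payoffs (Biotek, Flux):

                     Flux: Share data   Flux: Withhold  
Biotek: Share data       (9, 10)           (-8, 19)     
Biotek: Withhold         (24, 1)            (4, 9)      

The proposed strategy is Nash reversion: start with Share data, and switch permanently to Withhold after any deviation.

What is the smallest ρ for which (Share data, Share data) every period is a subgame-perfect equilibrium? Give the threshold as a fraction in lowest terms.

9/10

Biotek's threshold: (24−9)/(24−4) = 3/4.
Flux's threshold: (19−10)/(19−9) = 9/10.
3/4 < 9/10, so Flux binds and ρ* = 9/10.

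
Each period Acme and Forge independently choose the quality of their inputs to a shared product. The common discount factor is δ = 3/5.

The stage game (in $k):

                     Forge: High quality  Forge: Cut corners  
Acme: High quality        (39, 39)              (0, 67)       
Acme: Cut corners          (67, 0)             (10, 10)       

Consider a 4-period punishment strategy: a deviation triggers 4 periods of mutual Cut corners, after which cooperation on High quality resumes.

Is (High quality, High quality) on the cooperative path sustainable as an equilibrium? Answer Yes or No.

Yes

Comparing payoff streams over the 5 periods until play realigns: cooperate → 39(1+δ+…+δ^4); deviate → 67 + 10(δ+…+δ^4).
Cooperation is sustained iff (39−10)(δ+…+δ^4) ≥ 67−39.
δ+…+δ^4 = 3/5·(1−(3/5)^4)/(1−3/5) = 1.3056, and (67−39)/(39−10) = 0.9655.
1.3056 ≥ 0.9655, so cooperation is sustainable.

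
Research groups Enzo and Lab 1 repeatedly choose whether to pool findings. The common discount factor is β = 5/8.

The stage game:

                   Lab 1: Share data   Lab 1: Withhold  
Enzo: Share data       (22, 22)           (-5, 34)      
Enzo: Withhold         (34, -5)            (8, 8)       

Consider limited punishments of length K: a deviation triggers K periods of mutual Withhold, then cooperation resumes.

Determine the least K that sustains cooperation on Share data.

Need Σ_{k=1}^{K} β^k ≥ (34−22)/(22−8) = 0.8571 at β = 5/8.
At K = 1 the sum is 0.6250 < 0.8571; at K = 2 it is 1.0156 ≥ 0.8571.
So the minimum punishment length is K = 2.

2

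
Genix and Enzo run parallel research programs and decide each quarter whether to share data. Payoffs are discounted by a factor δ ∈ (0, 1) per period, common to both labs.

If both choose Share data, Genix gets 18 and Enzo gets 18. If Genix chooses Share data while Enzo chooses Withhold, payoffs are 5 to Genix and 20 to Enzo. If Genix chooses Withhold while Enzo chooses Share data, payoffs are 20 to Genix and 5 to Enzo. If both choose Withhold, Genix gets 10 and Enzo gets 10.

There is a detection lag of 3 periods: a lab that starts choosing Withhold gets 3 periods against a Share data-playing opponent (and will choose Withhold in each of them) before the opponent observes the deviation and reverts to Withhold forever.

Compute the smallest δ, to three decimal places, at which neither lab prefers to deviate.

0.585

The best deviation is to choose Withhold for all 3 undetected periods, earning 20 each, then 10 forever once detected.
Deviation value: 20(1−δ^3)/(1−δ) + 10δ^3/(1−δ); cooperation value: 18/(1−δ).
IC: 18 ≥ 20(1−δ^3) + 10δ^3 = 20 − 10δ^3.
So δ^3 ≥ 2/10 = 1/5, giving δ ≥ (1/5)^(1/3) ≈ 0.585.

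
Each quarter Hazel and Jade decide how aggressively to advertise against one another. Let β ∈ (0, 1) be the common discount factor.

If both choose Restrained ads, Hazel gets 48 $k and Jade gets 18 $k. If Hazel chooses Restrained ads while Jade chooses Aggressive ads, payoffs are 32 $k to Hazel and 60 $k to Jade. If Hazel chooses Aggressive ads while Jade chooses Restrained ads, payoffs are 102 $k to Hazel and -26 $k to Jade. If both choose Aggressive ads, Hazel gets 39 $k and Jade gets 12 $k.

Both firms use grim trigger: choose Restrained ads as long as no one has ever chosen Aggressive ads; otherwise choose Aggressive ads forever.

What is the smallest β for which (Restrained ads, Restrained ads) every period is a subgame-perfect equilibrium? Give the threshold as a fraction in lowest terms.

Hazel's threshold: (102−48)/(102−39) = 6/7.
Jade's threshold: (60−18)/(60−12) = 7/8.
6/7 < 7/8, so Jade binds and β* = 7/8.

7/8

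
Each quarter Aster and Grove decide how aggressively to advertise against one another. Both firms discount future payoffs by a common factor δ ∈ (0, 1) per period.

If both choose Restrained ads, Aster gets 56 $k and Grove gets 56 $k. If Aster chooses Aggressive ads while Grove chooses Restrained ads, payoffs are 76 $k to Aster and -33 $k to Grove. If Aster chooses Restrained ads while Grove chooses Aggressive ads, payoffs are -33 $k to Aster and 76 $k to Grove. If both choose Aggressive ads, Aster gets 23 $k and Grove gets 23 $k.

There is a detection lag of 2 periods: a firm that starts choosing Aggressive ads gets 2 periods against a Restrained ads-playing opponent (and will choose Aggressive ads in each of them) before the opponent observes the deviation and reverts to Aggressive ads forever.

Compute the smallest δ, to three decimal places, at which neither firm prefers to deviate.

The best deviation is to choose Aggressive ads for all 2 undetected periods, earning 76 each, then 23 forever once detected.
Deviation value: 76(1−δ^2)/(1−δ) + 23δ^2/(1−δ); cooperation value: 56/(1−δ).
IC: 56 ≥ 76(1−δ^2) + 23δ^2 = 76 − 53δ^2.
So δ^2 ≥ 20/53, giving δ ≥ (20/53)^(1/2) ≈ 0.614.

0.614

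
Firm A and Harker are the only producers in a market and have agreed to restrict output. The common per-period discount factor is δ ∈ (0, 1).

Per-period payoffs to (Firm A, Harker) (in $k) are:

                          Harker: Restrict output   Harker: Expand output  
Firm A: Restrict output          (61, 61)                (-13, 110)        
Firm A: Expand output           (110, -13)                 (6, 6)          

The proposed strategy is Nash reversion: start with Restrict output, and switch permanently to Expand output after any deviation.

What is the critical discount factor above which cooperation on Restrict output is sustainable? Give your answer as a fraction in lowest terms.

49/104

Cooperation forever yields 61 each period: 61/(1−δ).
Deviating yields 110 once, then 6 forever: 110 + 6δ/(1−δ).
No profitable deviation requires 61/(1−δ) ≥ 110 + 6δ/(1−δ).
Multiplying by (1−δ): 61 ≥ 110(1−δ) + 6δ = 110 − 104δ.
So 104δ ≥ 49, i.e. δ ≥ 49/104.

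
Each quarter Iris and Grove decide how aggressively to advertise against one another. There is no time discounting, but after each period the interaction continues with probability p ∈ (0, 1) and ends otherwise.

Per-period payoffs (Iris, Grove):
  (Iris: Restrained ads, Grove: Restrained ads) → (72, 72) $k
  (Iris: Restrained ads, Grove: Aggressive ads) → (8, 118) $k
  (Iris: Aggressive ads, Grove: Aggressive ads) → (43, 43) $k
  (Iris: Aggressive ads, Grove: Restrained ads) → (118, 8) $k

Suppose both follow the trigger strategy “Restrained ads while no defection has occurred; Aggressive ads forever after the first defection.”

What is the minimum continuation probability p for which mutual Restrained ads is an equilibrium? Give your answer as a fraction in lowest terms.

46/75

Expected cooperation value is 72 + p·72 + p²·72 + … = 72/(1−p); deviation gives 118 + p·43/(1−p).
72 ≥ 118(1−p) + 43p ⇒ 75p ≥ 46 ⇒ p ≥ 46/75.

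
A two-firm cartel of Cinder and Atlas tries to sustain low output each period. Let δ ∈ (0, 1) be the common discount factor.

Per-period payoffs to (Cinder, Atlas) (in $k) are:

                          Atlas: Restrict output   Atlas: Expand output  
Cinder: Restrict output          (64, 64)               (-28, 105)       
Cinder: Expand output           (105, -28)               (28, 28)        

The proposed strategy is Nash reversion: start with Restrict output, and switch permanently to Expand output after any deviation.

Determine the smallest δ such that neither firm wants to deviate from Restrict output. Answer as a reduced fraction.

Cooperation forever yields 64 each period: 64/(1−δ).
Deviating yields 105 once, then 28 forever: 105 + 28δ/(1−δ).
No profitable deviation requires 64/(1−δ) ≥ 105 + 28δ/(1−δ).
Multiplying by (1−δ): 64 ≥ 105(1−δ) + 28δ = 105 − 77δ.
So 77δ ≥ 41, i.e. δ ≥ 41/77.

41/77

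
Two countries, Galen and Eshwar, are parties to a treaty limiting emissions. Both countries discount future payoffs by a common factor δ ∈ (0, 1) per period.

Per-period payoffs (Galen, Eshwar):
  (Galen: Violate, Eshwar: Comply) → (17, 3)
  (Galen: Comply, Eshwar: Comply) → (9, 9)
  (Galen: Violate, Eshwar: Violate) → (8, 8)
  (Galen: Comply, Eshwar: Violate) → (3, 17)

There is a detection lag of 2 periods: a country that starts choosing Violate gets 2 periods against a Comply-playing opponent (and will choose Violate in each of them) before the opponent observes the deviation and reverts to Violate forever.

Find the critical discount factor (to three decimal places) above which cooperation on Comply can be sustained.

0.943

A deviator earns 17 for 2 periods, then 8 forever; cooperating earns 9 forever. Multiplying the IC by (1−δ):
9 ≥ 17(1−δ^2) + 8δ^2, so 9·δ^2 ≥ 8 and δ^2 ≥ 8/9.
δ ≥ (8/9)^(1/2) ≈ 0.943.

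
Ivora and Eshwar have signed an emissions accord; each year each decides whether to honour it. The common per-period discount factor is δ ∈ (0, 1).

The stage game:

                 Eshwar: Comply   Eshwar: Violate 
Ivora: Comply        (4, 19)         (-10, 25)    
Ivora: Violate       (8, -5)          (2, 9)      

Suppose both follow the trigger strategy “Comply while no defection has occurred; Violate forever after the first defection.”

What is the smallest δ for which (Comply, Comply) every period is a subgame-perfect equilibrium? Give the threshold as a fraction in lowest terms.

Ivora's threshold: (8−4)/(8−2) = 2/3.
Eshwar's threshold: (25−19)/(25−9) = 3/8.
2/3 > 3/8, so Ivora binds and δ* = 2/3.

2/3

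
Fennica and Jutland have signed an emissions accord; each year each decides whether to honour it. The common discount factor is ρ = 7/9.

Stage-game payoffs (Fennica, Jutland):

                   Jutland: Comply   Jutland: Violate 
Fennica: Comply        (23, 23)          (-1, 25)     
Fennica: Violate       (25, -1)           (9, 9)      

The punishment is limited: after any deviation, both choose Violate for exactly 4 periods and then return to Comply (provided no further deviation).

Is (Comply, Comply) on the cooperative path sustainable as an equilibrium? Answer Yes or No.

IC: ρ+…+ρ^4 ≥ (25−23)/(23−9) = 1/7.
At ρ = 7/9: partial sum = 2.2192 ≥ 0.1429. Cooperation sustainable.

Yes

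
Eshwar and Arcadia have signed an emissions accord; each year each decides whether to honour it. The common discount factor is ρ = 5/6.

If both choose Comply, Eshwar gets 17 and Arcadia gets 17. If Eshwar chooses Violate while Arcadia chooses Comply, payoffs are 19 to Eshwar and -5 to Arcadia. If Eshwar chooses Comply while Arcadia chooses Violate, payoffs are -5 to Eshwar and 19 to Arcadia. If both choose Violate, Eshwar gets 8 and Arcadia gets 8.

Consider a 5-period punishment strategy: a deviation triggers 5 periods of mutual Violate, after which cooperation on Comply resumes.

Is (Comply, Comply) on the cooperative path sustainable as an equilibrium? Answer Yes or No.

Comparing payoff streams over the 6 periods until play realigns: cooperate → 17(1+ρ+…+ρ^5); deviate → 19 + 8(ρ+…+ρ^5).
Cooperation is sustained iff (17−8)(ρ+…+ρ^5) ≥ 19−17.
ρ+…+ρ^5 = 5/6·(1−(5/6)^5)/(1−5/6) = 2.9906, and (19−17)/(17−8) = 0.2222.
2.9906 ≥ 0.2222, so cooperation is sustainable.

Yes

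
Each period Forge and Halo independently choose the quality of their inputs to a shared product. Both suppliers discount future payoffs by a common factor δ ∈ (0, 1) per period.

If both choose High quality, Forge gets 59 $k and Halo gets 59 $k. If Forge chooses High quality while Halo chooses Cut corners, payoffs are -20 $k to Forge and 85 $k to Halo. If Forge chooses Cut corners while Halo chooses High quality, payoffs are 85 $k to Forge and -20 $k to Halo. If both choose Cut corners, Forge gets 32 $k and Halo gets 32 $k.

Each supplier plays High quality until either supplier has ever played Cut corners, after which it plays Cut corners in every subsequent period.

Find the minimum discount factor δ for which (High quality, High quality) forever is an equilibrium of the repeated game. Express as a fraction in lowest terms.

26/53

One-period gain from deviating is 85 − 59 = 26. The loss is 59 − 32 = 27 in every subsequent period, with present value 27·δ/(1−δ).
Deviation is unprofitable when 27·δ/(1−δ) ≥ 26, i.e. δ/(1−δ) ≥ 26/27.
Equivalently δ ≥ 26/(26+27) = 26/53.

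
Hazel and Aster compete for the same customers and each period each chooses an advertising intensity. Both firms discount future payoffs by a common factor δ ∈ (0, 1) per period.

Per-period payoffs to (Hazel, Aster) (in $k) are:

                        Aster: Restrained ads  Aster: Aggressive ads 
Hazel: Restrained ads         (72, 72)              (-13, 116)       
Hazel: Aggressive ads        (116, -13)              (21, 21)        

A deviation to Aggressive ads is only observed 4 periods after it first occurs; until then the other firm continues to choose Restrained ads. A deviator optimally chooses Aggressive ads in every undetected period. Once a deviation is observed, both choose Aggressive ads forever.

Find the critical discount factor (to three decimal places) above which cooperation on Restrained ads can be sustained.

0.825

A deviator earns 116 for 4 periods, then 21 forever; cooperating earns 72 forever. Multiplying the IC by (1−δ):
72 ≥ 116(1−δ^4) + 21δ^4, so 95·δ^4 ≥ 44 and δ^4 ≥ 44/95.
δ ≥ (44/95)^(1/4) ≈ 0.825.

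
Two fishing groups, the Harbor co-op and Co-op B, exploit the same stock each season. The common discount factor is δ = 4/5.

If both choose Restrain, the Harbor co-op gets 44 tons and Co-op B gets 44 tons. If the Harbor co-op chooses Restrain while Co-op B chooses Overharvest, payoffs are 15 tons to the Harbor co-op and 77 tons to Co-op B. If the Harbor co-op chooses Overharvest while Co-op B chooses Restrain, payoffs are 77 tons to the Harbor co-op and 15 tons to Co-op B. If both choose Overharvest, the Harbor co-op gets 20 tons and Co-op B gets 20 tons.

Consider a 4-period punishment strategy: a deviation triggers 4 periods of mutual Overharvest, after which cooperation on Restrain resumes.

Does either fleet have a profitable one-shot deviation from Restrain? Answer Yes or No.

No

A one-shot deviation gives 77 now, then 20 for 4 periods, then back to 44.
Gain from deviating: (77−44) today; loss: (44−20) in each of the next 4 periods.
No-deviation condition: (44−20)(δ+…+δ^4) ≥ 77−44, i.e. δ+…+δ^4 ≥ 11/8.
At δ = 4/5: δ+…+δ^4 = 2.3616 ≥ 1.3750.
So cooperation is sustainable.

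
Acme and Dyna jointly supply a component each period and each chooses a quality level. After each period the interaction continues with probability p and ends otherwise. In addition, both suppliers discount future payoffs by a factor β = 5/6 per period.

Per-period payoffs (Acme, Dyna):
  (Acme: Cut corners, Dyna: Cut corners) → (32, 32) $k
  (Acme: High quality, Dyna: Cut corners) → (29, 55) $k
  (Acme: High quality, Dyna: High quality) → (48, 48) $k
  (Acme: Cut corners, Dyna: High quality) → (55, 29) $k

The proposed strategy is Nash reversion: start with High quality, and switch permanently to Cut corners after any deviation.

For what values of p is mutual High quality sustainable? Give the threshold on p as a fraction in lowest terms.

42/115

Expected continuation weight on next period's payoff is β·p = 5/6·p, which plays the role of the discount factor.
Cooperation requires 5/6·p ≥ (55−48)/(55−32) = 7/23, hence p ≥ 42/115.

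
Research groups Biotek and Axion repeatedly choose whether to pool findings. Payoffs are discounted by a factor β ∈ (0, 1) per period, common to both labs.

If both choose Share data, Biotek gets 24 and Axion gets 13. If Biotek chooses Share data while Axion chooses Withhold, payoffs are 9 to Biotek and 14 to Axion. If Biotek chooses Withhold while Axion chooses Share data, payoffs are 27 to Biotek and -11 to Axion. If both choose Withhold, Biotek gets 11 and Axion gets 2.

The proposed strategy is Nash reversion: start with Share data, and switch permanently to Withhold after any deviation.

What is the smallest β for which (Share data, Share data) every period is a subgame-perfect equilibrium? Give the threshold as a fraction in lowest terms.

Biotek: cooperation gives 24 each period; deviation gives 27 once then 11 forever.
  24/(1−β) ≥ 27 + 11β/(1−β) ⇒ β ≥ 3/16.
Axion: cooperation gives 13 each period; deviation gives 14 once then 2 forever.
  β ≥ 1/12.
Both must hold, so the binding constraint is Biotek's: β ≥ 3/16.

3/16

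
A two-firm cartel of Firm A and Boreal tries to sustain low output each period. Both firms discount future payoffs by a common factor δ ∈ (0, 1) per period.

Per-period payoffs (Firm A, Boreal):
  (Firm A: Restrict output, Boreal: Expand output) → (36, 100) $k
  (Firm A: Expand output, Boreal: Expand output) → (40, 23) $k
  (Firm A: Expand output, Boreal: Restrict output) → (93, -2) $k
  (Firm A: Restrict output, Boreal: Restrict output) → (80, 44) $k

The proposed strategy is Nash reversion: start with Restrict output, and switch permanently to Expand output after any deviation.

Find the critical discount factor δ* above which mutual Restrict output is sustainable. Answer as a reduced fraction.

For Firm A: deviation gain 93−80 = 13, per-period punishment loss 80−40 = 40. IC gives δ ≥ 13/53.
For Boreal: gain 56, loss 21 per period, so δ ≥ 56/77 = 8/11.
The tighter constraint is Boreal's, so cooperation needs δ ≥ 8/11.

8/11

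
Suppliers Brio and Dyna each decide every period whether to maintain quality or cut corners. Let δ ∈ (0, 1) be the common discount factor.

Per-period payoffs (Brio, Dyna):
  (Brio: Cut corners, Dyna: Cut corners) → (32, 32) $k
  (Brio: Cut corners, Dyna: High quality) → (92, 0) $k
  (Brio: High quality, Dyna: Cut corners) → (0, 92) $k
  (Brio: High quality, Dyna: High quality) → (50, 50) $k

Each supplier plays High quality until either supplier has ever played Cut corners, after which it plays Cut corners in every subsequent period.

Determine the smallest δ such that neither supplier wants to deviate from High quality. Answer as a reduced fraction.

Cooperation forever yields 50 each period: 50/(1−δ).
Deviating yields 92 once, then 32 forever: 92 + 32δ/(1−δ).
No profitable deviation requires 50/(1−δ) ≥ 92 + 32δ/(1−δ).
Multiplying by (1−δ): 50 ≥ 92(1−δ) + 32δ = 92 − 60δ.
So 60δ ≥ 42, i.e. δ ≥ 42/60 = 7/10.

7/10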